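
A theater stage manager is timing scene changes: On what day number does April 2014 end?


Month: April
Year: 2014
April is a 30-day month
Total: 30 days

30


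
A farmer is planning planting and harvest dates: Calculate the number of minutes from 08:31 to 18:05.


Start time: 08:31 = 511 minutes from midnight
End time: 18:05 = 1085 minutes from midnight
Difference: 1085 - 511 = 574 minutes
That is 9 hours and 34 minutes

574


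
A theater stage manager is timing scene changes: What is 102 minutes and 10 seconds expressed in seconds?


Minutes: 102
Extra seconds: 10
Seconds per minute: 60
Minutes to seconds: 102 x 60 = 6120
Total: 6120 + 10 = 6130

6130


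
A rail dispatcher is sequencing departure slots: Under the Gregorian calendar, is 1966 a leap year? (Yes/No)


Year: 1966
Divisible by 4? 1966 / 4 = 491.5 -> No
Not divisible by 4, so NOT a leap year

No


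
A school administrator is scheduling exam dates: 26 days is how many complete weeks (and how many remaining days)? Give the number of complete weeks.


Total days: 26
Days per week: 7
Division: 26 / 7 = 3 remainder 5
Complete weeks: 3
Remaining days: 5

3


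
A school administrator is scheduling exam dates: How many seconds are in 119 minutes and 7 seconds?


Minutes: 119
Seconds: 7
Convert minutes to seconds: 119 x 60 = 7140
Add remaining seconds: 7140 + 7 = 7147

7147


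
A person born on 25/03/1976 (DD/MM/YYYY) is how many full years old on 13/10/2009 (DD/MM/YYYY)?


Birth: 1976-03-25
Reference: 2009-10-13
Year difference: 2009 - 1976 = 33
Has birthday (03-25) occurred by 10-13? Yes
Age in full years: 33

33


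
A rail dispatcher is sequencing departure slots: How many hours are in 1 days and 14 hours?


Days: 1
Extra hours: 14
Hours per day: 24
Days to hours: 1 x 24 = 24
Total: 24 + 14 = 38

38


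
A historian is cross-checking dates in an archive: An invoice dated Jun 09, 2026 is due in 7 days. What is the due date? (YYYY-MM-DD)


Start: 2026-06-09
Adding 7 days
Days remaining in June: 21
Result: 2026-06-16

2026-06-16


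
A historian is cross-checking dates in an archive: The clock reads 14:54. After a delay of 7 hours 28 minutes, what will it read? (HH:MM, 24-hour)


Start time: 14:54
Adding: 7 hours 28 minutes
Minutes: 54 + 28 = 82
Minute overflow: 82 >= 60, so carry 1 hour, minutes = 22
Hours: 14 + 7 + 1 = 22
Result: 22:22

22:22


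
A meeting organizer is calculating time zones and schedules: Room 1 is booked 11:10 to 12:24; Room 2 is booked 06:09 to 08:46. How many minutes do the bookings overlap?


Interval A: [670, 744] minutes from midnight
Interval B: [369, 526] minutes from midnight
Overlap start = max(670, 369) = 670
Overlap end = min(744, 526) = 526
End <= start, so the intervals do not overlap: 0 minutes

0


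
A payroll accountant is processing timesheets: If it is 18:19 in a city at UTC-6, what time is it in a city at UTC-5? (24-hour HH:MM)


Local time: 18:19 at UTC-6 (offset -6h)
Target zone: UTC-5 (offset -5h)
Difference: -5 - (-6) = 1 hours
Calculation: 18 + (1) = 19
Result: 19:19

19:19


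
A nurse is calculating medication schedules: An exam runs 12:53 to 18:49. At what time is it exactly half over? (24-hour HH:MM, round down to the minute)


Start time: 12:53 = 773 minutes from midnight
End time: 18:49 = 1129 minutes from midnight
Sum: 773 + 1129 = 1902
Midpoint: 1902 / 2 = 951 minutes
Convert: 951 / 60 = 15 hours, 51 minutes
Result: 15:51

15:51


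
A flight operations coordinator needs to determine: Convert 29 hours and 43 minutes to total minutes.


Hours: 29
Minutes: 43
Convert hours to minutes: 29 x 60 = 1740
Add remaining minutes: 1740 + 43 = 1783

1783


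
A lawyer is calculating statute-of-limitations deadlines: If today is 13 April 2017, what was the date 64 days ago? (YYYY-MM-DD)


Start: 2017-04-13
Subtracting 64 days
Days already passed in April: 13
After going back through April: 51 more days to subtract
March 2017: 31 days, 20 remaining
February 2017 has 28 days, need 20
Result: 2017-02-08

2017-02-08


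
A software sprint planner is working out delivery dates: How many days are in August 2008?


Month: August
Year: 2008
August is a 31-day month
Total: 31 days

31


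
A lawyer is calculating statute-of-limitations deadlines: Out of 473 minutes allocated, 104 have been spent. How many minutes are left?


Total budget: 473 minutes
Time used: 104 minutes
Remaining: 473 - 104 = 369 minutes
Percent used: 22.0%
Percent remaining: 78.0%

369


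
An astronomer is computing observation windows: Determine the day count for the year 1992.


Year: 1992
Check leap year rules:
Divisible by 4? Yes
Divisible by 100? No
1992 is a leap year
Days: 366

366


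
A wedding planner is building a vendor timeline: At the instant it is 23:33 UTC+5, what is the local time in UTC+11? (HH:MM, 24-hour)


Local time: 23:33 at UTC+5 (offset 5h)
Target zone: UTC+11 (offset 11h)
Difference: 11 - (5) = 6 hours
Calculation: 23 + (6) = 29
Wraparound: (29) mod 24 = 5
Result: 05:33

05:33


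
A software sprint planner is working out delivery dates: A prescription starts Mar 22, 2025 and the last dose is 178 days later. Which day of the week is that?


Start: 2025-03-22 (Saturday)
Step 1 - find target date: add 178 days
  2025-03-22 + 178 days = 2025-09-16
Step 2 - day of week:
  178 mod 7 = 3
  Saturday + 3 days -> Tuesday
Result: Tuesday (2025-09-16)

Tuesday


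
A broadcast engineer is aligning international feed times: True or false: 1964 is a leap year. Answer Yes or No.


Year: 1964
Divisible by 4? 1964 / 4 = 491.0 -> Yes
Divisible by 100? 1964 / 100 = 19.64 -> No
Divisible by 4 but not 100, so it IS a leap year

Yes


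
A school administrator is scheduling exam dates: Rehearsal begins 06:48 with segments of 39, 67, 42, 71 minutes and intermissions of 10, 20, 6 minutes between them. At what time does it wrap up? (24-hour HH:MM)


Start: 06:48 = 408 min from midnight
  after task 1 (39 min): 07:27
  after break (10 min): 07:37
  after task 2 (67 min): 08:44
  after break (20 min): 09:04
  after task 3 (42 min): 09:46
  after break (6 min): 09:52
  after task 4 (71 min): 11:03
Total elapsed: 255 minutes
End time: 11:03

11:03


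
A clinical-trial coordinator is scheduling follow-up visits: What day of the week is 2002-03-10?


Date: 2002-03-10
January 1, 2002 is a Tuesday
Day of year: 69
Offset from Jan 1: 68 days
68 mod 7 = 5
Result: Sunday

Sunday


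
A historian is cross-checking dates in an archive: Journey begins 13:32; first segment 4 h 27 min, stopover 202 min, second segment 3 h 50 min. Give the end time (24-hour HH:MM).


Depart: 13:32
Leg 1: +267 min -> 17:59
Layover: +202 min -> 21:21
Leg 2: +230 min -> 01:11
Total travel: 699 minutes = 11h 39m
Arrival: 01:11

01:11


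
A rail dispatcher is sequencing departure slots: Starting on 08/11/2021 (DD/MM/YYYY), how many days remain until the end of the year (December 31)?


Start: November 08, 2021
End: December 31, 2021
Days left in November: 22
December: 31
Sum of remaining months: 31
Total: 22 + 31 = 53

53


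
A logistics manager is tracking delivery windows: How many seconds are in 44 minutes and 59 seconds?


Minutes: 44
Extra seconds: 59
Seconds per minute: 60
Minutes to seconds: 44 x 60 = 2640
Total: 2640 + 59 = 2699

2699


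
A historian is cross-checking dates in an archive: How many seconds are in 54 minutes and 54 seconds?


Minutes: 54
Seconds: 54
Convert minutes to seconds: 54 x 60 = 3240
Add remaining seconds: 3240 + 54 = 3294

3294


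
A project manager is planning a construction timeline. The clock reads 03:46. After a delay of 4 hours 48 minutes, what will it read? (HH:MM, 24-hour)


Start time: 03:46
Adding: 4 hours 48 minutes
Minutes: 46 + 48 = 94
Minute overflow: 94 >= 60, so carry 1 hour, minutes = 34
Hours: 3 + 4 + 1 = 8
Result: 08:34

08:34


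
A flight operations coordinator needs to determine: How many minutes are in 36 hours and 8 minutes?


Hours: 36
Extra minutes: 8
Minutes per hour: 60
Hours to minutes: 36 x 60 = 2160
Total: 2160 + 8 = 2168

2168


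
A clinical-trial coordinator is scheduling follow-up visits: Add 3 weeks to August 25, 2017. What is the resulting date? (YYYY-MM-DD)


Start: 2017-08-25
Weeks to add: 3
Convert to days: 3 x 7 = 21 days
Add 21 days to 2017-08-25
Result: 2017-09-15

2017-09-15


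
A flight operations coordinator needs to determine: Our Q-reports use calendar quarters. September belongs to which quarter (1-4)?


Month: September (month 9)
Q1: January-March (months 1-3)
Q2: April-June (months 4-6)
Q3: July-September (months 7-9)
Q4: October-December (months 10-12)
Month 9 falls in Q3

3


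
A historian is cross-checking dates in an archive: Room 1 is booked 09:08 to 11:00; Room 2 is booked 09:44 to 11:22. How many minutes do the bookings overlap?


Interval A: [548, 660] minutes from midnight
Interval B: [584, 682] minutes from midnight
Overlap start = max(548, 584) = 584
Overlap end = min(660, 682) = 660
Overlap = 660 - 584 = 76 minutes

76


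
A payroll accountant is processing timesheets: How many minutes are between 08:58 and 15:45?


Start time: 08:58 = 538 minutes from midnight
End time: 15:45 = 945 minutes from midnight
Difference: 945 - 538 = 407 minutes
That is 6 hours and 47 minutes

407


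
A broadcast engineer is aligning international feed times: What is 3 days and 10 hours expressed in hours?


Days: 3
Extra hours: 10
Hours per day: 24
Days to hours: 3 x 24 = 72
Total: 72 + 10 = 82

82


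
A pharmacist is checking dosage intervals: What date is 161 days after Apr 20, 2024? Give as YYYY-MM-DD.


Start: 2024-04-20
Adding 161 days
Days remaining in April: 10
After April: 151 days still to add
May 2024: 31 days, 120 remaining
June 2024: 30 days, 90 remaining
July 2024: 31 days, 59 remaining
August 2024: 31 days, 28 remaining
Result: 2024-09-28

2024-09-28


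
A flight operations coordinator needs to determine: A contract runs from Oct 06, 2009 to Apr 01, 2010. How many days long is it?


Start date: 2009-10-06
End date: 2010-04-01
Oct 2009: +26 days
Nov 2009: +30 days
Dec 2009: +31 days
... (3 more months)
Total: 177 days

177


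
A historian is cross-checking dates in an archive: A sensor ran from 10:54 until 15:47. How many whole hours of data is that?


Start: 10:54
End: 15:47
Hour difference: 15 - 10 = 5 hours
Minute difference: 47 - 54 = -7 minutes
Total minutes: 293
Complete hours: 293 / 60 = 4 (remainder 53)

4


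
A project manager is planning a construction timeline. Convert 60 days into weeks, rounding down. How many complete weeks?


Total days: 60
Days per week: 7
Division: 60 / 7 = 8 remainder 4
Complete weeks: 8
Remaining days: 4

8


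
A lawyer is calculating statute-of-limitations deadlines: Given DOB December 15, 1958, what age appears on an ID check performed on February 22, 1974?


Birth: 1958-12-15
Reference: 1974-02-22
Year difference: 1974 - 1958 = 16
Has birthday (12-15) occurred by 02-22? No
Birthday not yet reached this year -> subtract 1
Age in full years: 15

15


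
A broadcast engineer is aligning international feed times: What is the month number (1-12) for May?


Calendar month order:
4. April
5. May <--
6. June
May is month number 5

5


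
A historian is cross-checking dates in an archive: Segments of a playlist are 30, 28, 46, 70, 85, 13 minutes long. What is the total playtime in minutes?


Durations: 30, 28, 46, 70, 85, 13
Running sum: 30
+ 28 = 58
+ 46 = 104
+ 70 = 174
+ 85 = 259
+ 13 = 272
Total duration: 272 minutes
That is 4 hours and 32 minutes

272


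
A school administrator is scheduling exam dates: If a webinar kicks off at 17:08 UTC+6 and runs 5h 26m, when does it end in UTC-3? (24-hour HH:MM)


Start: 17:08 in UTC+6
Step 1 - add duration:
  minutes: 8 + 26 = 34
  hours: 17 + 5 + 0 = 22
  end in UTC+6: 22:34
Step 2 - convert UTC+6 -> UTC-3:
  offset difference: -3 - (6) = -9 hours
  22 + (-9) = 13 -> mod 24 = 13
Result: 13:34 in UTC-3

13:34


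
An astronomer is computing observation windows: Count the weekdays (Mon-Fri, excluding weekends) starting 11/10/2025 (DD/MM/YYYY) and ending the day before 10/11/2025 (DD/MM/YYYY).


Start: 2025-10-11 (Saturday)
End (exclusive): 2025-11-10 (Monday)
Total calendar days: 30
Full weeks: 30 // 7 = 4 -> 20 weekdays
Remaining 2 days starting on Saturday:
  Sat(-), Sun(-) -> 0 weekdays
Total business days: 20 + 0 = 20

20


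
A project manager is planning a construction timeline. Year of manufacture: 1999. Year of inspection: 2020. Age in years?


Birth year: 1999
Current year: 2020
Age = current year - birth year
Age = 2020 - 1999 = 21

21


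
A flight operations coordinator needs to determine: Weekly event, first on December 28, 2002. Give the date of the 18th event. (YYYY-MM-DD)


First occurrence: 2002-12-28 (occurrence 1)
Each occurrence is 7 days after the previous.
Occurrence 18 is 17 weeks after the first.
17 weeks = 119 days
2002-12-28 + 119 days = 2003-04-26

2003-04-26


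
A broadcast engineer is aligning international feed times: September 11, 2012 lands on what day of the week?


Date: 2012-09-11
January 1, 2012 is a Sunday
Day of year: 255
Offset from Jan 1: 254 days
254 mod 7 = 2
Result: Tuesday

Tuesday


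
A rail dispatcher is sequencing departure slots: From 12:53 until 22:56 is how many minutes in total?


Start time: 12:53 = 773 minutes from midnight
End time: 22:56 = 1376 minutes from midnight
Difference: 1376 - 773 = 603 minutes
That is 10 hours and 3 minutes

603


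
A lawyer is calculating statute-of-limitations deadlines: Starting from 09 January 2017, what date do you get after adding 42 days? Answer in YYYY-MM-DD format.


Start: 2017-01-09
Adding 42 days
Days remaining in January: 22
After January: 20 days still to add
February 2017 has 28 days, need 20
Result: 2017-02-20

2017-02-20


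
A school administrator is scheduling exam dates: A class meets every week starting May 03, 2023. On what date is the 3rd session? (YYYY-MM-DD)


First occurrence: 2023-05-03 (occurrence 1)
Each occurrence is 7 days after the previous.
Occurrence 3 is 2 weeks after the first.
2 weeks = 14 days
2023-05-03 + 14 days = 2023-05-17

2023-05-17


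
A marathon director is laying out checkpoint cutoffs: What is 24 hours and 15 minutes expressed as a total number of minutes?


Hours: 24
Minutes: 15
Convert hours to minutes: 24 x 60 = 1440
Add remaining minutes: 1440 + 15 = 1455

1455


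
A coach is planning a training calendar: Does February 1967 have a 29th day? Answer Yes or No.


Year: 1967
Divisible by 4? 1967 / 4 = 491.75 -> No
Not divisible by 4, so NOT a leap year

No


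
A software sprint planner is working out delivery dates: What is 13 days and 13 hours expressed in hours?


Days: 13
Extra hours: 13
Hours per day: 24
Days to hours: 13 x 24 = 312
Total: 312 + 13 = 325

325


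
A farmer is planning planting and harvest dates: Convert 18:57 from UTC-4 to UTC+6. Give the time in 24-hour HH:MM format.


Local time: 18:57 at UTC-4 (offset -4h)
Target zone: UTC+6 (offset 6h)
Difference: 6 - (-4) = 10 hours
Calculation: 18 + (10) = 28
Wraparound: (28) mod 24 = 4
Result: 04:57

04:57


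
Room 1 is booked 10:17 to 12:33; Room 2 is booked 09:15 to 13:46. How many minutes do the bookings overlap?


Interval A: [617, 753] minutes from midnight
Interval B: [555, 826] minutes from midnight
Overlap start = max(617, 555) = 617
Overlap end = min(753, 826) = 753
Overlap = 753 - 617 = 136 minutes

136


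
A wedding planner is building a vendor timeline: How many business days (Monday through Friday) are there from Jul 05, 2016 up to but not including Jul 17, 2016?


Start: 2016-07-05 (Tuesday)
End (exclusive): 2016-07-17 (Sunday)
Total calendar days: 12
Full weeks: 12 // 7 = 1 -> 5 weekdays
Remaining 5 days starting on Tuesday:
  Tue(w), Wed(w), Thu(w), Fri(w), Sat(-) -> 4 weekdays
Total business days: 5 + 4 = 9

9


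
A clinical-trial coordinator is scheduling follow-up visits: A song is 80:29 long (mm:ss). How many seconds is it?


Minutes: 80
Extra seconds: 29
Seconds per minute: 60
Minutes to seconds: 80 x 60 = 4800
Total: 4800 + 29 = 4829

4829


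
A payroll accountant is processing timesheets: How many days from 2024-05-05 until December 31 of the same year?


Start: May 05, 2024
End: December 31, 2024
Days left in May: 26
June: 30
July: 31
August: 31
September: 30
... plus remaining months
Sum of remaining months: 214
Total: 26 + 214 = 240

240


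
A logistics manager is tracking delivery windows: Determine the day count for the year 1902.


Year: 1902
Check leap year rules:
Divisible by 4? No
1902 is not a leap year
Days: 365

365


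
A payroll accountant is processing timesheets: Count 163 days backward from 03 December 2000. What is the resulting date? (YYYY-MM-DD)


Start: 2000-12-03
Subtracting 163 days
Days already passed in December: 3
After going back through December: 160 more days to subtract
November 2000: 30 days, 130 remaining
October 2000: 31 days, 99 remaining
September 2000: 30 days, 69 remaining
August 2000: 31 days, 38 remaining
Result: 2000-06-23

2000-06-23


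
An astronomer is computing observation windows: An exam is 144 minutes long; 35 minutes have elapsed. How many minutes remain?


Total budget: 144 minutes
Time used: 35 minutes
Remaining: 144 - 35 = 109 minutes
Percent used: 24.3%
Percent remaining: 75.7%

109


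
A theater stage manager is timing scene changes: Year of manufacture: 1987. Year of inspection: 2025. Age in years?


Birth year: 1987
Current year: 2025
Age = current year - birth year
Age = 2025 - 1987 = 38

38


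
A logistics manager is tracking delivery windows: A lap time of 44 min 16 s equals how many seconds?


Minutes: 44
Seconds: 16
Convert minutes to seconds: 44 x 60 = 2640
Add remaining seconds: 2640 + 16 = 2656

2656


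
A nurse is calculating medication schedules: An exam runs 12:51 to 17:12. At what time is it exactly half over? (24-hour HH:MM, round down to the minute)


Start time: 12:51 = 771 minutes from midnight
End time: 17:12 = 1032 minutes from midnight
Sum: 771 + 1032 = 1803
Midpoint: 1803 / 2 = 901 minutes
Convert: 901 / 60 = 15 hours, 1 minutes
Result: 15:01

15:01


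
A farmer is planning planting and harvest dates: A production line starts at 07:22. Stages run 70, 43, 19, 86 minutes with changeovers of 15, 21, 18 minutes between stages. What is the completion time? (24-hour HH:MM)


Start: 07:22 = 442 min from midnight
  after task 1 (70 min): 08:32
  after break (15 min): 08:47
  after task 2 (43 min): 09:30
  after break (21 min): 09:51
  after task 3 (19 min): 10:10
  after break (18 min): 10:28
  after task 4 (86 min): 11:54
Total elapsed: 272 minutes
End time: 11:54

11:54


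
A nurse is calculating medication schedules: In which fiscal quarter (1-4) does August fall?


Month: August (month 8)
Q1: January-March (months 1-3)
Q2: April-June (months 4-6)
Q3: July-September (months 7-9)
Q4: October-December (months 10-12)
Month 8 falls in Q3

3


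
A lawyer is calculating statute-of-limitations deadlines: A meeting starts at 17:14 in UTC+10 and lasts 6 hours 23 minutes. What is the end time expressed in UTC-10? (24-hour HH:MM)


Start: 17:14 in UTC+10
Step 1 - add duration:
  minutes: 14 + 23 = 37
  hours: 17 + 6 + 0 = 23
  end in UTC+10: 23:37
Step 2 - convert UTC+10 -> UTC-10:
  offset difference: -10 - (10) = -20 hours
  23 + (-20) = 3 -> mod 24 = 3
Result: 03:37 in UTC-10

03:37


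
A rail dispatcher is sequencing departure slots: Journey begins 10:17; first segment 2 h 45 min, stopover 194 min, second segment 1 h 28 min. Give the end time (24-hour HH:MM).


Depart: 10:17
Leg 1: +165 min -> 13:02
Layover: +194 min -> 16:16
Leg 2: +88 min -> 17:44
Total travel: 447 minutes = 7h 27m
Arrival: 17:44

17:44


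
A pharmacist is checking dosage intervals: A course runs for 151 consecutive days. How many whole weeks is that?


Total days: 151
Days per week: 7
Division: 151 / 7 = 21 remainder 4
Complete weeks: 21
Remaining days: 4

21


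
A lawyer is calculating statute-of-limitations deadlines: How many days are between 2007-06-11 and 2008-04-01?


Start date: 2007-06-11
End date: 2008-04-01
Jun 2007: +20 days
Jul 2007: +31 days
Aug 2007: +31 days
... (7 more months)
Total: 295 days

295


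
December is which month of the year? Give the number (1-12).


Calendar month order:
11. November
12. December <--
December is month number 12

12


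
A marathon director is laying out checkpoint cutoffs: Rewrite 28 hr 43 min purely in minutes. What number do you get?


Hours: 28
Extra minutes: 43
Minutes per hour: 60
Hours to minutes: 28 x 60 = 1680
Total: 1680 + 43 = 1723

1723


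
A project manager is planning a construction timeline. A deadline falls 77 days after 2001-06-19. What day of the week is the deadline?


Start: 2001-06-19 (Tuesday)
Step 1 - find target date: add 77 days
  2001-06-19 + 77 days = 2001-09-04
Step 2 - day of week:
  77 mod 7 = 0
  Tuesday + 0 days -> Tuesday
Result: Tuesday (2001-09-04)

Tuesday


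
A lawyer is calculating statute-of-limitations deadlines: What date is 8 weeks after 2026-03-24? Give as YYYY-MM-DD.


Start: 2026-03-24
Weeks to add: 8
Convert to days: 8 x 7 = 56 days
Add 56 days to 2026-03-24
Result: 2026-05-19

2026-05-19


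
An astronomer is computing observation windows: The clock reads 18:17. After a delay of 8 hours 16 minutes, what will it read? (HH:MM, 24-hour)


Start time: 18:17
Adding: 8 hours 16 minutes
Minutes: 17 + 16 = 33
Hours: 18 + 8 + 0 = 26
Hour wraparound: 26 mod 24 = 2
Result: 02:33

02:33


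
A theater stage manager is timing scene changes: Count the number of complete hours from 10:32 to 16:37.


Start: 10:32
End: 16:37
Hour difference: 16 - 10 = 6 hours
Minute difference: 37 - 32 = 5 minutes
Total minutes: 365
Complete hours: 365 / 60 = 6 (remainder 5)

6


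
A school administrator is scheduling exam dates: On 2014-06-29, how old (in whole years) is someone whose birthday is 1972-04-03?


Birth: 1972-04-03
Reference: 2014-06-29
Year difference: 2014 - 1972 = 42
Has birthday (04-03) occurred by 06-29? Yes
Age in full years: 42

42


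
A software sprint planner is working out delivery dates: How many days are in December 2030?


Month: December
Year: 2030
December is a 31-day month
Total: 31 days

31


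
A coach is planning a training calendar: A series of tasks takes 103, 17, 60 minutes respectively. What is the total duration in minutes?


Durations: 103, 17, 60
Running sum: 103
+ 17 = 120
+ 60 = 180
Total duration: 180 minutes
That is 3 hours and 0 minutes

180


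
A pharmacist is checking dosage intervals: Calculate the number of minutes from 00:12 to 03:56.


Start time: 00:12 = 12 minutes from midnight
End time: 03:56 = 236 minutes from midnight
Difference: 236 - 12 = 224 minutes
That is 3 hours and 44 minutes

224


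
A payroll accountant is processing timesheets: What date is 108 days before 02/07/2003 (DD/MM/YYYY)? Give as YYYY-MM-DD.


Start: 2003-07-02
Subtracting 108 days
Days already passed in July: 2
After going back through July: 106 more days to subtract
June 2003: 30 days, 76 remaining
May 2003: 31 days, 45 remaining
April 2003: 30 days, 15 remaining
March 2003 has 31 days, need 15
Result: 2003-03-16

2003-03-16


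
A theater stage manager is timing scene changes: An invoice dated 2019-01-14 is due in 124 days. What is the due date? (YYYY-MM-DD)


Start: 2019-01-14
Adding 124 days
Days remaining in January: 17
After January: 107 days still to add
February 2019: 28 days, 79 remaining
March 2019: 31 days, 48 remaining
April 2019: 30 days, 18 remaining
May 2019 has 31 days, need 18
Result: 2019-05-18

2019-05-18


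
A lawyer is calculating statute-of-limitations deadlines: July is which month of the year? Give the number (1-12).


Calendar month order:
6. June
7. July <--
8. August
July is month number 7

7


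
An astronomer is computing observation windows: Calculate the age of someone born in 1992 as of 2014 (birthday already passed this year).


Birth year: 1992
Current year: 2014
Age = current year - birth year
Age = 2014 - 1992 = 22

22


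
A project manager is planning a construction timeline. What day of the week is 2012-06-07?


Date: 2012-06-07
January 1, 2012 is a Sunday
Day of year: 159
Offset from Jan 1: 158 days
158 mod 7 = 4
Result: Thursday

Thursday


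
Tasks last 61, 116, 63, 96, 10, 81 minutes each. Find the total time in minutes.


Durations: 61, 116, 63, 96, 10, 81
Running sum: 61
+ 116 = 177
+ 63 = 240
+ 96 = 336
+ 10 = 346
+ 81 = 427
Total duration: 427 minutes
That is 7 hours and 7 minutes

427


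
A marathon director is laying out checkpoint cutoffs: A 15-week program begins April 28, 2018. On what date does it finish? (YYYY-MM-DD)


Start: 2018-04-28
Weeks to add: 15
Convert to days: 15 x 7 = 105 days
Add 105 days to 2018-04-28
Result: 2018-08-11

2018-08-11


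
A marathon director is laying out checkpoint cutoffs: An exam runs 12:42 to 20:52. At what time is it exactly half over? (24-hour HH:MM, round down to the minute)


Start time: 12:42 = 762 minutes from midnight
End time: 20:52 = 1252 minutes from midnight
Sum: 762 + 1252 = 2014
Midpoint: 2014 / 2 = 1007 minutes
Convert: 1007 / 60 = 16 hours, 47 minutes
Result: 16:47

16:47


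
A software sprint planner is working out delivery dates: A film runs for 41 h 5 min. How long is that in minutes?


Hours: 41
Minutes: 5
Convert hours to minutes: 41 x 60 = 2460
Add remaining minutes: 2460 + 5 = 2465

2465


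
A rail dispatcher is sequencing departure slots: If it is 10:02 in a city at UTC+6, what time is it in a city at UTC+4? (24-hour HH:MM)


Local time: 10:02 at UTC+6 (offset 6h)
Target zone: UTC+4 (offset 4h)
Difference: 4 - (6) = -2 hours
Calculation: 10 + (-2) = 8
Result: 08:02

08:02


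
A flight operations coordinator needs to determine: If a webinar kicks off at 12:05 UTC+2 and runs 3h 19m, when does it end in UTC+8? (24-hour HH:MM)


Start: 12:05 in UTC+2
Step 1 - add duration:
  minutes: 5 + 19 = 24
  hours: 12 + 3 + 0 = 15
  end in UTC+2: 15:24
Step 2 - convert UTC+2 -> UTC+8:
  offset difference: 8 - (2) = 6 hours
  15 + (6) = 21 -> mod 24 = 21
Result: 21:24 in UTC+8

21:24


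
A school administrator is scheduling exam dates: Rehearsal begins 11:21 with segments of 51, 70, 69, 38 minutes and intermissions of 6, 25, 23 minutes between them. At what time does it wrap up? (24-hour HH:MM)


Start: 11:21 = 681 min from midnight
  after task 1 (51 min): 12:12
  after break (6 min): 12:18
  after task 2 (70 min): 13:28
  after break (25 min): 13:53
  after task 3 (69 min): 15:02
  after break (23 min): 15:25
  after task 4 (38 min): 16:03
Total elapsed: 282 minutes
End time: 16:03

16:03


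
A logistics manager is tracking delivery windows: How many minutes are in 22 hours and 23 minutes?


Hours: 22
Extra minutes: 23
Minutes per hour: 60
Hours to minutes: 22 x 60 = 1320
Total: 1320 + 23 = 1343

1343


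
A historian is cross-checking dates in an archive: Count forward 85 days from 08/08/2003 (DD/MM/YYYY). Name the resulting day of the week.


Start: 2003-08-08 (Friday)
Step 1 - find target date: add 85 days
  2003-08-08 + 85 days = 2003-11-01
Step 2 - day of week:
  85 mod 7 = 1
  Friday + 1 days -> Saturday
Result: Saturday (2003-11-01)

Saturday


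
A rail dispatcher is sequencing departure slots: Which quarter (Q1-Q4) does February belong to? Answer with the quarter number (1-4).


Month: February (month 2)
Q1: January-March (months 1-3)
Q2: April-June (months 4-6)
Q3: July-September (months 7-9)
Q4: October-December (months 10-12)
Month 2 falls in Q1

1


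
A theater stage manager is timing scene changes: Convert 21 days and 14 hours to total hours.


Days: 21
Extra hours: 14
Hours per day: 24
Days to hours: 21 x 24 = 504
Total: 504 + 14 = 518

518


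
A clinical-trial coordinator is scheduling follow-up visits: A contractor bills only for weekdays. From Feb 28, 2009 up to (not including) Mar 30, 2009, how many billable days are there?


Start: 2009-02-28 (Saturday)
End (exclusive): 2009-03-30 (Monday)
Total calendar days: 30
Full weeks: 30 // 7 = 4 -> 20 weekdays
Remaining 2 days starting on Saturday:
  Sat(-), Sun(-) -> 0 weekdays
Total business days: 20 + 0 = 20

20


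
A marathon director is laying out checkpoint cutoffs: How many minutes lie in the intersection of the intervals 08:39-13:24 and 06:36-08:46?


Interval A: [519, 804] minutes from midnight
Interval B: [396, 526] minutes from midnight
Overlap start = max(519, 396) = 519
Overlap end = min(804, 526) = 526
Overlap = 526 - 519 = 7 minutes

7


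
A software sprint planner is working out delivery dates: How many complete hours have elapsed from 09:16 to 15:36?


Start: 09:16
End: 15:36
Hour difference: 15 - 9 = 6 hours
Minute difference: 36 - 16 = 20 minutes
Total minutes: 380
Complete hours: 380 / 60 = 6 (remainder 20)

6


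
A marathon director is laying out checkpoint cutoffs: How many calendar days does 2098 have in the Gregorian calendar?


Year: 2098
Check leap year rules:
Divisible by 4? No
2098 is not a leap year
Days: 365

365


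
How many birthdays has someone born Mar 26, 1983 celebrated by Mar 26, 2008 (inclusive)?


Birth: 1983-03-26
Reference: 2008-03-26
Year difference: 2008 - 1983 = 25
Has birthday (03-26) occurred by 03-26? Yes
Age in full years: 25

25


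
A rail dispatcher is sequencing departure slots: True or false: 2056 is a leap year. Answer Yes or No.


Year: 2056
Divisible by 4? 2056 / 4 = 514.0 -> Yes
Divisible by 100? 2056 / 100 = 20.56 -> No
Divisible by 4 but not 100, so it IS a leap year

Yes


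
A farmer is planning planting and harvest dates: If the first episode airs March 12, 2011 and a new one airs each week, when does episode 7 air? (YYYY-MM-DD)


First occurrence: 2011-03-12 (occurrence 1)
Each occurrence is 7 days after the previous.
Occurrence 7 is 6 weeks after the first.
6 weeks = 42 days
2011-03-12 + 42 days = 2011-04-23

2011-04-23


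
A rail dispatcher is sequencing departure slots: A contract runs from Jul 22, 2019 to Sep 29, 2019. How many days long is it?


Start date: 2019-07-22
End date: 2019-09-29
Jul 2019: +10 days
Aug 2019: +31 days
Sep 2019: +28 days
Total: 69 days

69


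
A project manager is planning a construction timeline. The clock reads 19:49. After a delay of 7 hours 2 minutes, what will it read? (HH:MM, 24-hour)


Start time: 19:49
Adding: 7 hours 2 minutes
Minutes: 49 + 2 = 51
Hours: 19 + 7 + 0 = 26
Hour wraparound: 26 mod 24 = 2
Result: 02:51

02:51


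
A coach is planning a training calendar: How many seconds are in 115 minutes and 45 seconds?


Minutes: 115
Extra seconds: 45
Seconds per minute: 60
Minutes to seconds: 115 x 60 = 6900
Total: 6900 + 45 = 6945

6945


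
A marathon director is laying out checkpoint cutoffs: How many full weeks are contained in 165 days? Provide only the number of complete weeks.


Total days: 165
Days per week: 7
Division: 165 / 7 = 23 remainder 4
Complete weeks: 23
Remaining days: 4

23


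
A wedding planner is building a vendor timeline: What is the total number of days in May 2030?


Month: May
Year: 2030
May is a 31-day month
Total: 31 days

31


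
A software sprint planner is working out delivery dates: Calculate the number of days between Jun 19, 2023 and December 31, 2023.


Start: June 19, 2023
End: December 31, 2023
Days left in June: 11
July: 31
August: 31
September: 30
October: 31
... plus remaining months
Sum of remaining months: 184
Total: 11 + 184 = 195

195


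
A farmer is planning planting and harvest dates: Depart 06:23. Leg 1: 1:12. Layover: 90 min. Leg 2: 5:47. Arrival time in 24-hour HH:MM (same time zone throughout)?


Depart: 06:23
Leg 1: +72 min -> 07:35
Layover: +90 min -> 09:05
Leg 2: +347 min -> 14:52
Total travel: 509 minutes = 8h 29m
Arrival: 14:52

14:52


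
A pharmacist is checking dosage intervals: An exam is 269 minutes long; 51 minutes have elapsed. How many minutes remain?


Total budget: 269 minutes
Time used: 51 minutes
Remaining: 269 - 51 = 218 minutes
Percent used: 19.0%
Percent remaining: 81.0%

218


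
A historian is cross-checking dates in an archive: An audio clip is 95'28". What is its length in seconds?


Minutes: 95
Seconds: 28
Convert minutes to seconds: 95 x 60 = 5700
Add remaining seconds: 5700 + 28 = 5728

5728


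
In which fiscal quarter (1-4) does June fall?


Month: June (month 6)
Q1: January-March (months 1-3)
Q2: April-June (months 4-6)
Q3: July-September (months 7-9)
Q4: October-December (months 10-12)
Month 6 falls in Q2

2


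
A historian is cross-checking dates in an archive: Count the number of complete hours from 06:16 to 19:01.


Start: 06:16
End: 19:01
Hour difference: 19 - 6 = 13 hours
Minute difference: 1 - 16 = -15 minutes
Total minutes: 765
Complete hours: 765 / 60 = 12 (remainder 45)

12


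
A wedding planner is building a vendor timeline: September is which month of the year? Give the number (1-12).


Calendar month order:
8. August
9. September <--
10. October
September is month number 9

9


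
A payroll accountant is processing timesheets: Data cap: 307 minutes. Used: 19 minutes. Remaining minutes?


Total budget: 307 minutes
Time used: 19 minutes
Remaining: 307 - 19 = 288 minutes
Percent used: 6.2%
Percent remaining: 93.8%

288


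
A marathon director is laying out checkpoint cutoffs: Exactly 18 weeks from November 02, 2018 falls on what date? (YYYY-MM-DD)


Start: 2018-11-02
Weeks to add: 18
Convert to days: 18 x 7 = 126 days
Add 126 days to 2018-11-02
Result: 2019-03-08

2019-03-08


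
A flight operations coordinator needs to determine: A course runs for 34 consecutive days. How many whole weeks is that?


Total days: 34
Days per week: 7
Division: 34 / 7 = 4 remainder 6
Complete weeks: 4
Remaining days: 6

4


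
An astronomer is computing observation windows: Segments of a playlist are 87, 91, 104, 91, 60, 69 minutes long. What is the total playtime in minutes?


Durations: 87, 91, 104, 91, 60, 69
Running sum: 87
+ 91 = 178
+ 104 = 282
+ 91 = 373
+ 60 = 433
+ 69 = 502
Total duration: 502 minutes
That is 8 hours and 22 minutes

502


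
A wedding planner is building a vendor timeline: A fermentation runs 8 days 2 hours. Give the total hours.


Days: 8
Extra hours: 2
Hours per day: 24
Days to hours: 8 x 24 = 192
Total: 192 + 2 = 194

194


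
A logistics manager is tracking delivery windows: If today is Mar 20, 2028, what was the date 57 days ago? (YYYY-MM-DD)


Start: 2028-03-20
Subtracting 57 days
Days already passed in March: 20
After going back through March: 37 more days to subtract
February 2028: 29 days, 8 remaining
January 2028 has 31 days, need 8
Result: 2028-01-23

2028-01-23


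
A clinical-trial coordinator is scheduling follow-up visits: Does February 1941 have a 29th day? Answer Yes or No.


Year: 1941
Divisible by 4? 1941 / 4 = 485.25 -> No
Not divisible by 4, so NOT a leap year

No


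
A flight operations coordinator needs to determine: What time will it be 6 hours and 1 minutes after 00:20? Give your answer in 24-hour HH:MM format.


Start time: 00:20
Adding: 6 hours 1 minutes
Minutes: 20 + 1 = 21
Hours: 0 + 6 + 0 = 6
Result: 06:21

06:21


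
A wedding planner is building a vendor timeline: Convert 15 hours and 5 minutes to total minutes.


Hours: 15
Minutes: 5
Convert hours to minutes: 15 x 60 = 900
Add remaining minutes: 900 + 5 = 905

905


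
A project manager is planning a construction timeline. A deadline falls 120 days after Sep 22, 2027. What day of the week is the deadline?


Start: 2027-09-22 (Wednesday)
Step 1 - find target date: add 120 days
  2027-09-22 + 120 days = 2028-01-20
Step 2 - day of week:
  120 mod 7 = 1
  Wednesday + 1 days -> Thursday
Result: Thursday (2028-01-20)

Thursday


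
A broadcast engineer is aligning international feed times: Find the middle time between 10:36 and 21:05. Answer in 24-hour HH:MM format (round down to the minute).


Start time: 10:36 = 636 minutes from midnight
End time: 21:05 = 1265 minutes from midnight
Sum: 636 + 1265 = 1901
Midpoint: 1901 / 2 = 950 minutes
Convert: 950 / 60 = 15 hours, 50 minutes
Result: 15:50

15:50


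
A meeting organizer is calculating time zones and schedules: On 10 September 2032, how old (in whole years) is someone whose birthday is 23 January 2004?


Birth: 2004-01-23
Reference: 2032-09-10
Year difference: 2032 - 2004 = 28
Has birthday (01-23) occurred by 09-10? Yes
Age in full years: 28

28


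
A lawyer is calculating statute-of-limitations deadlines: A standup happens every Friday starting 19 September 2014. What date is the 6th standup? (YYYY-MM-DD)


First occurrence: 2014-09-19 (occurrence 1)
Each occurrence is 7 days after the previous.
Occurrence 6 is 5 weeks after the first.
5 weeks = 35 days
2014-09-19 + 35 days = 2014-10-24

2014-10-24


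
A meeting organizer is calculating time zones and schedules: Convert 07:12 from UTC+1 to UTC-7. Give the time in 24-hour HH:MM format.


Local time: 07:12 at UTC+1 (offset 1h)
Target zone: UTC-7 (offset -7h)
Difference: -7 - (1) = -8 hours
Calculation: 7 + (-8) = -1
Wraparound: (-1) mod 24 = 23
Result: 23:12

23:12


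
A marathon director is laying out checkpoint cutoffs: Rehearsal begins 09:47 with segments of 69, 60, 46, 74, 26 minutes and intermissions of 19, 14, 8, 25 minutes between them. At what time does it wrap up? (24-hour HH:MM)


Start: 09:47 = 587 min from midnight
  after task 1 (69 min): 10:56
  after break (19 min): 11:15
  after task 2 (60 min): 12:15
  after break (14 min): 12:29
  after task 3 (46 min): 13:15
  after break (8 min): 13:23
  after task 4 (74 min): 14:37
  after break (25 min): 15:02
  after task 5 (26 min): 15:28
Total elapsed: 341 minutes
End time: 15:28

15:28


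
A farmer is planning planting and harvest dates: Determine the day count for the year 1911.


Year: 1911
Check leap year rules:
Divisible by 4? No
1911 is not a leap year
Days: 365

365


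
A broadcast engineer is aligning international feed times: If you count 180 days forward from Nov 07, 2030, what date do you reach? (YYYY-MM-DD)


Start: 2030-11-07
Adding 180 days
Days remaining in November: 23
After November: 157 days still to add
December 2030: 31 days, 126 remaining
January 2031: 31 days, 95 remaining
February 2031: 28 days, 67 remaining
March 2031: 31 days, 36 remaining
Result: 2031-05-06

2031-05-06


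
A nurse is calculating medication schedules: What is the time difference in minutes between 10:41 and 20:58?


Start time: 10:41 = 641 minutes from midnight
End time: 20:58 = 1258 minutes from midnight
Difference: 1258 - 641 = 617 minutes
That is 10 hours and 17 minutes

617


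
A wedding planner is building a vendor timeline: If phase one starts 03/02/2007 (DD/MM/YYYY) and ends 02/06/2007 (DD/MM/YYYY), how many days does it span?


Start date: 2007-02-03
End date: 2007-06-02
Feb 2007: +26 days
Mar 2007: +31 days
Apr 2007: +30 days
May 2007: +31 days
Jun 2007: +1 days
Total: 119 days

119


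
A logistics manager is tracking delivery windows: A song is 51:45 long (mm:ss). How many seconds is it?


Minutes: 51
Extra seconds: 45
Seconds per minute: 60
Minutes to seconds: 51 x 60 = 3060
Total: 3060 + 45 = 3105

3105


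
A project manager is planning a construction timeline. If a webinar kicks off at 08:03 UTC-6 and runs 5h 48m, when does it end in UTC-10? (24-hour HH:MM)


Start: 08:03 in UTC-6
Step 1 - add duration:
  minutes: 3 + 48 = 51
  hours: 8 + 5 + 0 = 13
  end in UTC-6: 13:51
Step 2 - convert UTC-6 -> UTC-10:
  offset difference: -10 - (-6) = -4 hours
  13 + (-4) = 9 -> mod 24 = 9
Result: 09:51 in UTC-10

09:51
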